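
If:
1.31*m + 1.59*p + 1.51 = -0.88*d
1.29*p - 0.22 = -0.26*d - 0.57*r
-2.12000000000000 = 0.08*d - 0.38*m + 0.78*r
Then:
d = -2.37798552296105*r - 10.8815022125839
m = 1.55200304779767*r + 3.28810479735076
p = 0.0374234387363362*r + 2.36371362424171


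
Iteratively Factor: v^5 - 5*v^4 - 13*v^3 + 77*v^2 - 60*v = (v + 4)*(v^4 - 9*v^3 + 23*v^2 - 15*v) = (v - 5)*(v + 4)*(v^3 - 4*v^2 + 3*v) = (v - 5)*(v - 3)*(v + 4)*(v^2 - v) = v*(v - 5)*(v - 3)*(v + 4)*(v - 1)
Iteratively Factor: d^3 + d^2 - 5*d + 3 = (d - 1)*(d^2 + 2*d - 3) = (d - 1)^2*(d + 3)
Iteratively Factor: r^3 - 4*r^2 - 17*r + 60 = (r - 5)*(r^2 + r - 12) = (r - 5)*(r - 3)*(r + 4)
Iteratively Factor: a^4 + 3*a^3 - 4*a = (a + 2)*(a^3 + a^2 - 2*a) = a*(a + 2)*(a^2 + a - 2) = a*(a + 2)^2*(a - 1)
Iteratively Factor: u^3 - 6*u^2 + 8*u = (u - 4)*(u^2 - 2*u) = u*(u - 4)*(u - 2)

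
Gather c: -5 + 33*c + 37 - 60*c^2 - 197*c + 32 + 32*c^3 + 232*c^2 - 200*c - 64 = 32*c^3 + 172*c^2 - 364*c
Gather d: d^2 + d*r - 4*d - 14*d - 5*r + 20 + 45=d^2 + d*(r - 18) - 5*r + 65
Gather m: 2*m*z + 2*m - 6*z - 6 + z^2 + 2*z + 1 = m*(2*z + 2) + z^2 - 4*z - 5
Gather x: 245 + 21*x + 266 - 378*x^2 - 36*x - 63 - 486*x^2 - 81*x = -864*x^2 - 96*x + 448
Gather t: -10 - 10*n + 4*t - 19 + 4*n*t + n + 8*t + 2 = -9*n + t*(4*n + 12) - 27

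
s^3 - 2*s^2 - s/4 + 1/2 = (s - 2)*(s - 1/2)*(s + 1/2)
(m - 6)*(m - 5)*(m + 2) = m^3 - 9*m^2 + 8*m + 60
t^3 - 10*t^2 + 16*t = t*(t - 8)*(t - 2)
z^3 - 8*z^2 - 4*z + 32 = (z - 8)*(z - 2)*(z + 2)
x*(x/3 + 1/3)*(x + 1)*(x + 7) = x^4/3 + 3*x^3 + 5*x^2 + 7*x/3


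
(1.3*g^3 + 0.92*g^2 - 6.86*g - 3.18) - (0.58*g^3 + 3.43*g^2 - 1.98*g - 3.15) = 0.72*g^3 - 2.51*g^2 - 4.88*g - 0.0300000000000002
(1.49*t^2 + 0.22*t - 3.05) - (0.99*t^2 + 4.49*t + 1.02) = 0.5*t^2 - 4.27*t - 4.07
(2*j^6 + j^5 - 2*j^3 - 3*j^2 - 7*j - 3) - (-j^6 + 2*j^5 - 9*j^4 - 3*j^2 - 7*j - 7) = 3*j^6 - j^5 + 9*j^4 - 2*j^3 + 4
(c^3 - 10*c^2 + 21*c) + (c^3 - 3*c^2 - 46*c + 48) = 2*c^3 - 13*c^2 - 25*c + 48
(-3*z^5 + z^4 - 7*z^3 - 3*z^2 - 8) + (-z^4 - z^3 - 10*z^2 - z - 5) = -3*z^5 - 8*z^3 - 13*z^2 - z - 13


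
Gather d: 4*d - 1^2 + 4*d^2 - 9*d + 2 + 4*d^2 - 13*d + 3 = 8*d^2 - 18*d + 4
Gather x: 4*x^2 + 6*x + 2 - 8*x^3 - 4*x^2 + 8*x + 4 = -8*x^3 + 14*x + 6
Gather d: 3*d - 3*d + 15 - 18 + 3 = 0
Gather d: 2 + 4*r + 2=4*r + 4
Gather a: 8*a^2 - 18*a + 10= 8*a^2 - 18*a + 10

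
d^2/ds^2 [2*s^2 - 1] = 4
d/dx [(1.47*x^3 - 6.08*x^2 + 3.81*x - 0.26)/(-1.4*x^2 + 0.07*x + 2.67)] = (-2.058*x^4 + 0.2058*x^3 + 16.6831*x^2 - 33.1952*x + 10.1909)/(1.96*x^4 - 0.196*x^3 - 7.4711*x^2 + 0.3738*x + 7.1289)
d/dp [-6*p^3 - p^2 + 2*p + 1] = -18*p^2 - 2*p + 2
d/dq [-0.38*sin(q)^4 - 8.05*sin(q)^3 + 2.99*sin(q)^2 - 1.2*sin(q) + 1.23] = (-1.52*sin(q)^3 - 24.15*sin(q)^2 + 5.98*sin(q) - 1.2)*cos(q)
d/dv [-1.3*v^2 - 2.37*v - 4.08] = -2.6*v - 2.37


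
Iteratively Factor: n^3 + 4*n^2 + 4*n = (n)*(n^2 + 4*n + 4) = n*(n + 2)*(n + 2)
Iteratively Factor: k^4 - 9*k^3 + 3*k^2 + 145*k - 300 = (k - 5)*(k^3 - 4*k^2 - 17*k + 60) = (k - 5)^2*(k^2 + k - 12) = (k - 5)^2*(k + 4)*(k - 3)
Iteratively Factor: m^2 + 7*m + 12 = (m + 3)*(m + 4)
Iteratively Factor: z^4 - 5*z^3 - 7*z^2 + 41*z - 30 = (z - 5)*(z^3 - 7*z + 6) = (z - 5)*(z + 3)*(z^2 - 3*z + 2) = (z - 5)*(z - 2)*(z + 3)*(z - 1)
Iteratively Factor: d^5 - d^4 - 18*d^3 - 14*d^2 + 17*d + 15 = (d - 5)*(d^4 + 4*d^3 + 2*d^2 - 4*d - 3) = (d - 5)*(d + 1)*(d^3 + 3*d^2 - d - 3) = (d - 5)*(d + 1)*(d + 3)*(d^2 - 1) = (d - 5)*(d - 1)*(d + 1)*(d + 3)*(d + 1)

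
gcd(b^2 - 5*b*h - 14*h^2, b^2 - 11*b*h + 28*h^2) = b - 7*h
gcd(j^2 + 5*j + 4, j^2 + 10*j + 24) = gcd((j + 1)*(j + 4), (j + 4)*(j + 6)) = j + 4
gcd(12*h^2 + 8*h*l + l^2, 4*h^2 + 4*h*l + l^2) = 2*h + l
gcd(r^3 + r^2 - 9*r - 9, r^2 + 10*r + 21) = r + 3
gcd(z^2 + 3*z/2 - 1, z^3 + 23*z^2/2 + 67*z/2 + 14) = 1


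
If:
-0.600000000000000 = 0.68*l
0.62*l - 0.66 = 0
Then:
No Solution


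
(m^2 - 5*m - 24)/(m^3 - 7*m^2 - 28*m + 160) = (m + 3)/(m^2 + m - 20)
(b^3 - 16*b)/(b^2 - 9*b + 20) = b*(b + 4)/(b - 5)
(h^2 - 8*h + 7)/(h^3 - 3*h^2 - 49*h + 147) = (h - 1)/(h^2 + 4*h - 21)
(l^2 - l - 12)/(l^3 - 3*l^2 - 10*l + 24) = 1/(l - 2)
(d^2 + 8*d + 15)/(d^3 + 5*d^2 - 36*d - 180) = (d + 3)/(d^2 - 36)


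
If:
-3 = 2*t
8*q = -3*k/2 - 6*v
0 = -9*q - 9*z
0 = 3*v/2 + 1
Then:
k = 16*z/3 + 8/3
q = -z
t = -3/2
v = -2/3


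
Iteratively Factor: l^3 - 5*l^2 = (l - 5)*(l^2) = l*(l - 5)*(l)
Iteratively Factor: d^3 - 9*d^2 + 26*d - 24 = (d - 3)*(d^2 - 6*d + 8) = (d - 4)*(d - 3)*(d - 2)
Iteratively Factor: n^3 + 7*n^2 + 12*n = (n)*(n^2 + 7*n + 12) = n*(n + 3)*(n + 4)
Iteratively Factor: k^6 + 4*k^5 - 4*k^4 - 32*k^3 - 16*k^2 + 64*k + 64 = (k + 2)*(k^5 + 2*k^4 - 8*k^3 - 16*k^2 + 16*k + 32) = (k + 2)^2*(k^4 - 8*k^2 + 16) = (k + 2)^3*(k^3 - 2*k^2 - 4*k + 8) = (k - 2)*(k + 2)^3*(k^2 - 4) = (k - 2)*(k + 2)^4*(k - 2)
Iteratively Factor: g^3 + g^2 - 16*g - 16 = (g + 4)*(g^2 - 3*g - 4) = (g + 1)*(g + 4)*(g - 4)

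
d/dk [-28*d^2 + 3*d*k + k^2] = 3*d + 2*k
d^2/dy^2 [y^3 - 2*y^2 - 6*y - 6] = 6*y - 4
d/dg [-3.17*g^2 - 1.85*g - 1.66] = -6.34*g - 1.85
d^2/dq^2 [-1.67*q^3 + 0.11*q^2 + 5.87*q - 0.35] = 0.22 - 10.02*q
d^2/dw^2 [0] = 0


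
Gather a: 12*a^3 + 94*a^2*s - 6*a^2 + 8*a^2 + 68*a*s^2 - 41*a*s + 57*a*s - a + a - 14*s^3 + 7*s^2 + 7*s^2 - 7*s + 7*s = 12*a^3 + a^2*(94*s + 2) + a*(68*s^2 + 16*s) - 14*s^3 + 14*s^2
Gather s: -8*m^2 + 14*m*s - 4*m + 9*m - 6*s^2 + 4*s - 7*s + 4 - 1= -8*m^2 + 5*m - 6*s^2 + s*(14*m - 3) + 3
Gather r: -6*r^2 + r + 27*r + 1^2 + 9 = -6*r^2 + 28*r + 10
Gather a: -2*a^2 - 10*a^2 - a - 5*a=-12*a^2 - 6*a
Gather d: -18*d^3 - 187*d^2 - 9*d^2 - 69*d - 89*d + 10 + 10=-18*d^3 - 196*d^2 - 158*d + 20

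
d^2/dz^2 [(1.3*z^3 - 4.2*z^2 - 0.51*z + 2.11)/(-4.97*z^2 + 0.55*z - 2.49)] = (-1.13686837721616e-13*z^5 + 1.13686837721616e-13*z^4 + 79.5455979999999*z^3 - 613.888854*z^2 - 51.623088*z + 104.424946)/(122.763473*z^6 - 40.756485*z^5 + 189.025998*z^4 - 41.004865*z^3 + 94.703166*z^2 - 10.230165*z + 15.438249)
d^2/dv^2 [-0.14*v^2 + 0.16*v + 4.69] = -0.280000000000000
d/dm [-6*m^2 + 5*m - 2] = 5 - 12*m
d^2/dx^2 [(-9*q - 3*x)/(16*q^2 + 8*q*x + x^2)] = 6*(-q - x)/(256*q^4 + 256*q^3*x + 96*q^2*x^2 + 16*q*x^3 + x^4)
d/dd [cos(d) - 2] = -sin(d)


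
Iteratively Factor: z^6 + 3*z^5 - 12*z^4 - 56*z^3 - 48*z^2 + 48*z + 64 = (z + 2)*(z^5 + z^4 - 14*z^3 - 28*z^2 + 8*z + 32) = (z + 2)^2*(z^4 - z^3 - 12*z^2 - 4*z + 16) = (z - 4)*(z + 2)^2*(z^3 + 3*z^2 - 4) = (z - 4)*(z + 2)^3*(z^2 + z - 2) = (z - 4)*(z + 2)^4*(z - 1)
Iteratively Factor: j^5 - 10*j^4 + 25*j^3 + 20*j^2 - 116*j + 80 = (j - 5)*(j^4 - 5*j^3 + 20*j - 16) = (j - 5)*(j - 2)*(j^3 - 3*j^2 - 6*j + 8) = (j - 5)*(j - 2)*(j - 1)*(j^2 - 2*j - 8) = (j - 5)*(j - 4)*(j - 2)*(j - 1)*(j + 2)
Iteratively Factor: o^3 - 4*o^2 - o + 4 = (o - 1)*(o^2 - 3*o - 4) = (o - 4)*(o - 1)*(o + 1)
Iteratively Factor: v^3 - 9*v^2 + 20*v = (v)*(v^2 - 9*v + 20) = v*(v - 4)*(v - 5)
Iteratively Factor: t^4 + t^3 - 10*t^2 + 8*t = (t - 1)*(t^3 + 2*t^2 - 8*t) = (t - 1)*(t + 4)*(t^2 - 2*t) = (t - 2)*(t - 1)*(t + 4)*(t)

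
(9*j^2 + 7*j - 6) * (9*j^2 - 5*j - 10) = 81*j^4 + 18*j^3 - 179*j^2 - 40*j + 60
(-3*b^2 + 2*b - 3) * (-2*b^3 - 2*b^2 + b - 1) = 6*b^5 + 2*b^4 - b^3 + 11*b^2 - 5*b + 3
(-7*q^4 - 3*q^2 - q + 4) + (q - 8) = -7*q^4 - 3*q^2 - 4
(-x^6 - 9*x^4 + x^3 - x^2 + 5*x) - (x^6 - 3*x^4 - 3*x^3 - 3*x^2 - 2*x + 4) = -2*x^6 - 6*x^4 + 4*x^3 + 2*x^2 + 7*x - 4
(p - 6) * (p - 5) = p^2 - 11*p + 30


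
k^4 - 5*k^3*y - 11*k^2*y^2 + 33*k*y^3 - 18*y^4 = (k - 6*y)*(k - y)^2*(k + 3*y)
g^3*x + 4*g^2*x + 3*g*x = g*(g + 3)*(g*x + x)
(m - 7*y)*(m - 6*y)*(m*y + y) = m^3*y - 13*m^2*y^2 + m^2*y + 42*m*y^3 - 13*m*y^2 + 42*y^3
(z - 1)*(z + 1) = z^2 - 1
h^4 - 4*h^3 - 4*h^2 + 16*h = h*(h - 4)*(h - 2)*(h + 2)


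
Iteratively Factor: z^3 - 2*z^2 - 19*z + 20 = (z - 1)*(z^2 - z - 20) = (z - 1)*(z + 4)*(z - 5)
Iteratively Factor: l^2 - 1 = (l - 1)*(l + 1)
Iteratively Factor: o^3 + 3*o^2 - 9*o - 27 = (o + 3)*(o^2 - 9) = (o + 3)^2*(o - 3)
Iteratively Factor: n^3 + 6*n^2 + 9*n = (n)*(n^2 + 6*n + 9) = n*(n + 3)*(n + 3)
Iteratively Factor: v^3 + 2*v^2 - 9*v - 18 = (v + 3)*(v^2 - v - 6) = (v + 2)*(v + 3)*(v - 3)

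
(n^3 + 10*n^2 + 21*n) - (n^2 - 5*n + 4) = n^3 + 9*n^2 + 26*n - 4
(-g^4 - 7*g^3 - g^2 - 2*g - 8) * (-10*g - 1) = 10*g^5 + 71*g^4 + 17*g^3 + 21*g^2 + 82*g + 8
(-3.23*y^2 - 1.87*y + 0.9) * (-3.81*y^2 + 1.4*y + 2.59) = 12.3063*y^4 + 2.6027*y^3 - 14.4127*y^2 - 3.5833*y + 2.331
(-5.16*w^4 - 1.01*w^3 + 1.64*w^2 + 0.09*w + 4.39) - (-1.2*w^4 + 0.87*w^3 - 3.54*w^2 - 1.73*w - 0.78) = -3.96*w^4 - 1.88*w^3 + 5.18*w^2 + 1.82*w + 5.17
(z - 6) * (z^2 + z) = z^3 - 5*z^2 - 6*z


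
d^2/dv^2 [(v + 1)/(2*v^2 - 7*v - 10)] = 2*((5 - 6*v)*(-2*v^2 + 7*v + 10) - (v + 1)*(4*v - 7)^2)/(-2*v^2 + 7*v + 10)^3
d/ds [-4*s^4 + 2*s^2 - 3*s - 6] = -16*s^3 + 4*s - 3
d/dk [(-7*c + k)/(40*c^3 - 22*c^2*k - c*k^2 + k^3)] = (40*c^3 - 22*c^2*k - c*k^2 + k^3 - (7*c - k)*(22*c^2 + 2*c*k - 3*k^2))/(40*c^3 - 22*c^2*k - c*k^2 + k^3)^2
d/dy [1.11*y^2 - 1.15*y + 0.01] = 2.22*y - 1.15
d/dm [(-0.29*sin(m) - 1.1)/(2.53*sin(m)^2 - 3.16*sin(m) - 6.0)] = (0.7337*sin(m)^2 + 5.566*sin(m) - 1.736)*cos(m)/(6.4009*sin(m)^4 - 15.9896*sin(m)^3 - 20.3744*sin(m)^2 + 37.92*sin(m) + 36.0)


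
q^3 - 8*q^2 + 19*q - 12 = (q - 4)*(q - 3)*(q - 1)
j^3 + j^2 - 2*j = j*(j - 1)*(j + 2)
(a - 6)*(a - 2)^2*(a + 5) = a^4 - 5*a^3 - 22*a^2 + 116*a - 120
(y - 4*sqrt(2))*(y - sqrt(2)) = y^2 - 5*sqrt(2)*y + 8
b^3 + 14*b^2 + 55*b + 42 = (b + 1)*(b + 6)*(b + 7)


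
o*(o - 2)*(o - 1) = o^3 - 3*o^2 + 2*o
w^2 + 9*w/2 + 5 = (w + 2)*(w + 5/2)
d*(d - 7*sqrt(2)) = d^2 - 7*sqrt(2)*d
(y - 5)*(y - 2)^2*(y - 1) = y^4 - 10*y^3 + 33*y^2 - 44*y + 20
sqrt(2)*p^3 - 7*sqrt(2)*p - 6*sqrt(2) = (p - 3)*(p + 2)*(sqrt(2)*p + sqrt(2))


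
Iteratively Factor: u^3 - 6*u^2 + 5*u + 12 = (u - 4)*(u^2 - 2*u - 3) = (u - 4)*(u + 1)*(u - 3)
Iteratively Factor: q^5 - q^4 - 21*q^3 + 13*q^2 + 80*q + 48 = (q + 1)*(q^4 - 2*q^3 - 19*q^2 + 32*q + 48) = (q - 4)*(q + 1)*(q^3 + 2*q^2 - 11*q - 12) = (q - 4)*(q - 3)*(q + 1)*(q^2 + 5*q + 4) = (q - 4)*(q - 3)*(q + 1)^2*(q + 4)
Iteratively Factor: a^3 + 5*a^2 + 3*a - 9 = (a + 3)*(a^2 + 2*a - 3) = (a + 3)^2*(a - 1)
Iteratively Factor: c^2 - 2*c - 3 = (c + 1)*(c - 3)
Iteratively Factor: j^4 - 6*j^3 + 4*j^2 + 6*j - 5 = (j - 1)*(j^3 - 5*j^2 - j + 5) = (j - 1)^2*(j^2 - 4*j - 5) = (j - 1)^2*(j + 1)*(j - 5)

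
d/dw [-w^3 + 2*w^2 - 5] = w*(4 - 3*w)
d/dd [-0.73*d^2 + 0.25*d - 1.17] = 0.25 - 1.46*d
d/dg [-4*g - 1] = -4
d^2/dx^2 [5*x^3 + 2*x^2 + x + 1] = 30*x + 4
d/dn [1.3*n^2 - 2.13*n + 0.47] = 2.6*n - 2.13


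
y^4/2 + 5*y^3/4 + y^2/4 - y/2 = y*(y/2 + 1)*(y - 1/2)*(y + 1)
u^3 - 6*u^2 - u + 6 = (u - 6)*(u - 1)*(u + 1)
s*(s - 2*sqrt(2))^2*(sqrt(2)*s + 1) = sqrt(2)*s^4 - 7*s^3 + 4*sqrt(2)*s^2 + 8*s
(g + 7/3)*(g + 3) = g^2 + 16*g/3 + 7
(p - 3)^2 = p^2 - 6*p + 9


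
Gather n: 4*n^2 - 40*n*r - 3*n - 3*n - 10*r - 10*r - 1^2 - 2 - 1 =4*n^2 + n*(-40*r - 6) - 20*r - 4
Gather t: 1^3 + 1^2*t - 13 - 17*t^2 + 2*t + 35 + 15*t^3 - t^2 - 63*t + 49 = 15*t^3 - 18*t^2 - 60*t + 72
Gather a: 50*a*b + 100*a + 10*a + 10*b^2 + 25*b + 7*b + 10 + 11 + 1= a*(50*b + 110) + 10*b^2 + 32*b + 22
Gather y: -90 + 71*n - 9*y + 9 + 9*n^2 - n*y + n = 9*n^2 + 72*n + y*(-n - 9) - 81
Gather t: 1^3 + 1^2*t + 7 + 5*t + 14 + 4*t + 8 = 10*t + 30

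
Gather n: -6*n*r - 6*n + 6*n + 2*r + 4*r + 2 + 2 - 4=-6*n*r + 6*r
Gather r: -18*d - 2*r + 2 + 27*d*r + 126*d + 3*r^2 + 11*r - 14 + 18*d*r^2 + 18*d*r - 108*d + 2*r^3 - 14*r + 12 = 2*r^3 + r^2*(18*d + 3) + r*(45*d - 5)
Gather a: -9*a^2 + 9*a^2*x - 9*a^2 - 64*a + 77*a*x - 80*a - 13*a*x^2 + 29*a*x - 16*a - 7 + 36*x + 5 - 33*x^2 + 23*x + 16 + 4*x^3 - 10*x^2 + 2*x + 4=a^2*(9*x - 18) + a*(-13*x^2 + 106*x - 160) + 4*x^3 - 43*x^2 + 61*x + 18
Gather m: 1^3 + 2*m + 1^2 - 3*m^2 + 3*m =-3*m^2 + 5*m + 2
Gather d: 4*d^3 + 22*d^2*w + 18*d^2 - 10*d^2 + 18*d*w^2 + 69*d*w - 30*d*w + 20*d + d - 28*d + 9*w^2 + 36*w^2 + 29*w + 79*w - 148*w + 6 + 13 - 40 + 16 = 4*d^3 + d^2*(22*w + 8) + d*(18*w^2 + 39*w - 7) + 45*w^2 - 40*w - 5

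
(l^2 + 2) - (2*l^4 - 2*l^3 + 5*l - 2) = -2*l^4 + 2*l^3 + l^2 - 5*l + 4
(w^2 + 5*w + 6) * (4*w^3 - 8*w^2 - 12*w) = 4*w^5 + 12*w^4 - 28*w^3 - 108*w^2 - 72*w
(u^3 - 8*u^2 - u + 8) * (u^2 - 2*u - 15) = u^5 - 10*u^4 + 130*u^2 - u - 120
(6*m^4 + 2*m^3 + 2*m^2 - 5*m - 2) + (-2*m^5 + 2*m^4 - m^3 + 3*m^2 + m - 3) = -2*m^5 + 8*m^4 + m^3 + 5*m^2 - 4*m - 5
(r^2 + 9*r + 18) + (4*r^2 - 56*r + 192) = 5*r^2 - 47*r + 210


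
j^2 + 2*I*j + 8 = (j - 2*I)*(j + 4*I)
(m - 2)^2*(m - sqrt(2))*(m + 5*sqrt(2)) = m^4 - 4*m^3 + 4*sqrt(2)*m^3 - 16*sqrt(2)*m^2 - 6*m^2 + 16*sqrt(2)*m + 40*m - 40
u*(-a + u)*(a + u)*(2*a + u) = -2*a^3*u - a^2*u^2 + 2*a*u^3 + u^4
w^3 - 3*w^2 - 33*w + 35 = (w - 7)*(w - 1)*(w + 5)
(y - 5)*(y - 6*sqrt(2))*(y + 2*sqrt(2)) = y^3 - 4*sqrt(2)*y^2 - 5*y^2 - 24*y + 20*sqrt(2)*y + 120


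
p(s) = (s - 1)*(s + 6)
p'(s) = 2*s + 5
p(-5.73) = -1.82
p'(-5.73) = -6.46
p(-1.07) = -10.21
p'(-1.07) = 2.86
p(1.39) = 2.88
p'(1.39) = 7.78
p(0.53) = -3.07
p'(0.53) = 6.06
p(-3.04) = -11.96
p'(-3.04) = -1.08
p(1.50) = 3.75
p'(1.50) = 8.00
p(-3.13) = -11.85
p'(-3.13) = -1.26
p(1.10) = 0.71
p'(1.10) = 7.20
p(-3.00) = -12.00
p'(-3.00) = -1.00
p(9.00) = 120.00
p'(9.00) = 23.00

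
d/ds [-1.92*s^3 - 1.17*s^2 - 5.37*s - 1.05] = -5.76*s^2 - 2.34*s - 5.37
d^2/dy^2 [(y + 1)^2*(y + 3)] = 6*y + 10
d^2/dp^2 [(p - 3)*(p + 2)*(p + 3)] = 6*p + 4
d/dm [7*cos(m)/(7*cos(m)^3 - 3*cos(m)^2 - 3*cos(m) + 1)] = 112*(14*cos(m)^3 - 3*cos(m)^2 - 1)*sin(m)/(-9*cos(m) + 6*cos(2*m) - 7*cos(3*m) + 2)^2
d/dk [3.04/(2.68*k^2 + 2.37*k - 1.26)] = (-16.2944*k - 7.2048)/(2.68*k^2 + 2.37*k - 1.26)^2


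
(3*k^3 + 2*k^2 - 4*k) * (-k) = -3*k^4 - 2*k^3 + 4*k^2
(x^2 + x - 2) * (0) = 0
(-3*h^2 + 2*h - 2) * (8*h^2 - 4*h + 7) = -24*h^4 + 28*h^3 - 45*h^2 + 22*h - 14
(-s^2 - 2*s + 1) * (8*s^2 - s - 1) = -8*s^4 - 15*s^3 + 11*s^2 + s - 1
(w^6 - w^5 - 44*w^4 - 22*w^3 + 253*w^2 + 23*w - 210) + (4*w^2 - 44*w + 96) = w^6 - w^5 - 44*w^4 - 22*w^3 + 257*w^2 - 21*w - 114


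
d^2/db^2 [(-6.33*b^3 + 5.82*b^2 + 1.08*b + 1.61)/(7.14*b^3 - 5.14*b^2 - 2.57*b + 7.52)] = (-9.09494701772928e-13*b^7 + 128.785608*b^6 - 366.577596*b^5 + 5466.392568*b^4 - 5950.29369*b^3 + 1465.868028*b^2 - 2288.379828*b + 845.721474)/(363.994344*b^9 - 786.105432*b^8 + 172.855116*b^7 + 1580.210864*b^6 - 1718.10411*b^5 - 333.764358*b^4 + 1790.361151*b^3 - 723.000624*b^2 - 436.003584*b + 425.259008)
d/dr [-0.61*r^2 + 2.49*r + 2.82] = 2.49 - 1.22*r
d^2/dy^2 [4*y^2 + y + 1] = 8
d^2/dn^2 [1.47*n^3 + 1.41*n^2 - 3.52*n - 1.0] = 8.82*n + 2.82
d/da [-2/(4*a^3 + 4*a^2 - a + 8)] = 2*(12*a^2 + 8*a - 1)/(4*a^3 + 4*a^2 - a + 8)^2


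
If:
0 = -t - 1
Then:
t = -1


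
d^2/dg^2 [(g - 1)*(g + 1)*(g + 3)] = 6*g + 6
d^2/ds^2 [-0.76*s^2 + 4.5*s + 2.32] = -1.52000000000000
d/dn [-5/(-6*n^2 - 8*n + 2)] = 5*(-3*n - 2)/(3*n^2 + 4*n - 1)^2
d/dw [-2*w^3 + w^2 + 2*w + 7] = -6*w^2 + 2*w + 2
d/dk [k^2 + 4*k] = 2*k + 4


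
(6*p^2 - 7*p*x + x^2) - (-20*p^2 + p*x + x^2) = 26*p^2 - 8*p*x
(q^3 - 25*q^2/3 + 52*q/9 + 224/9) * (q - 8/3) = q^4 - 11*q^3 + 28*q^2 + 256*q/27 - 1792/27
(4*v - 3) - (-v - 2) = 5*v - 1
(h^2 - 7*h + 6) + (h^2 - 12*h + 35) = 2*h^2 - 19*h + 41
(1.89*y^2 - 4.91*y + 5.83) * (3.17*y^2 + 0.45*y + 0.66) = 5.9913*y^4 - 14.7142*y^3 + 17.519*y^2 - 0.6171*y + 3.8478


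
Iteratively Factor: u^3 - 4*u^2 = (u - 4)*(u^2) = u*(u - 4)*(u)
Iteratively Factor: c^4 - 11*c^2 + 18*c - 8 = (c - 2)*(c^3 + 2*c^2 - 7*c + 4) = (c - 2)*(c - 1)*(c^2 + 3*c - 4) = (c - 2)*(c - 1)^2*(c + 4)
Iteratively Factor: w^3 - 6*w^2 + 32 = (w - 4)*(w^2 - 2*w - 8) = (w - 4)*(w + 2)*(w - 4)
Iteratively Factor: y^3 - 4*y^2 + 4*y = (y - 2)*(y^2 - 2*y) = y*(y - 2)*(y - 2)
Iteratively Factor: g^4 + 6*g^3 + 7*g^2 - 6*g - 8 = (g + 4)*(g^3 + 2*g^2 - g - 2) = (g + 1)*(g + 4)*(g^2 + g - 2) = (g - 1)*(g + 1)*(g + 4)*(g + 2)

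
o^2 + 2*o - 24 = (o - 4)*(o + 6)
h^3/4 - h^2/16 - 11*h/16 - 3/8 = (h/4 + 1/4)*(h - 2)*(h + 3/4)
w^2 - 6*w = w*(w - 6)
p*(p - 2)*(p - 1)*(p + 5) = p^4 + 2*p^3 - 13*p^2 + 10*p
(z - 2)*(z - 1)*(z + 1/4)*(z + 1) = z^4 - 7*z^3/4 - 3*z^2/2 + 7*z/4 + 1/2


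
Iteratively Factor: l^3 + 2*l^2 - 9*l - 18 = (l + 2)*(l^2 - 9) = (l + 2)*(l + 3)*(l - 3)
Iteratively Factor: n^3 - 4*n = (n - 2)*(n^2 + 2*n) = n*(n - 2)*(n + 2)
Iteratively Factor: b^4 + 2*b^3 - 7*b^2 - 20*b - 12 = (b - 3)*(b^3 + 5*b^2 + 8*b + 4) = (b - 3)*(b + 1)*(b^2 + 4*b + 4) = (b - 3)*(b + 1)*(b + 2)*(b + 2)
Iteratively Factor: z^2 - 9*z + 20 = (z - 4)*(z - 5)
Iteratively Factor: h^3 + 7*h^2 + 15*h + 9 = (h + 3)*(h^2 + 4*h + 3) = (h + 1)*(h + 3)*(h + 3)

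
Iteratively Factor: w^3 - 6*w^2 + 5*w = (w - 5)*(w^2 - w) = w*(w - 5)*(w - 1)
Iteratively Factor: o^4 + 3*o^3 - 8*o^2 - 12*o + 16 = (o - 1)*(o^3 + 4*o^2 - 4*o - 16) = (o - 1)*(o + 2)*(o^2 + 2*o - 8) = (o - 1)*(o + 2)*(o + 4)*(o - 2)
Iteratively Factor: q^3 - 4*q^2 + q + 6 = (q - 3)*(q^2 - q - 2) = (q - 3)*(q - 2)*(q + 1)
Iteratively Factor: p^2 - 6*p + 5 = (p - 5)*(p - 1)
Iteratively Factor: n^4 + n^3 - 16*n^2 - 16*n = (n - 4)*(n^3 + 5*n^2 + 4*n) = (n - 4)*(n + 4)*(n^2 + n) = (n - 4)*(n + 1)*(n + 4)*(n)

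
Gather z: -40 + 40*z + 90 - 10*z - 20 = 30*z + 30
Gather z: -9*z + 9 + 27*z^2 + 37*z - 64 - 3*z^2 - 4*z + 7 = 24*z^2 + 24*z - 48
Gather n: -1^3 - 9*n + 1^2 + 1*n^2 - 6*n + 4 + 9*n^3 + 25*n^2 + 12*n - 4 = 9*n^3 + 26*n^2 - 3*n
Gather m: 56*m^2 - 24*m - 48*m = 56*m^2 - 72*m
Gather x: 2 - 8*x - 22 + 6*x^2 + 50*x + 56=6*x^2 + 42*x + 36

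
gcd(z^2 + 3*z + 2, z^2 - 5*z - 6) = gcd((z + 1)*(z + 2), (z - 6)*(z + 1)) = z + 1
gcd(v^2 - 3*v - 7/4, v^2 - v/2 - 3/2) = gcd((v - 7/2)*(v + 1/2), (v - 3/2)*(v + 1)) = 1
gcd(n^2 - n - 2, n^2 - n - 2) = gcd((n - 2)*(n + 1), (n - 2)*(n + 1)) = n^2 - n - 2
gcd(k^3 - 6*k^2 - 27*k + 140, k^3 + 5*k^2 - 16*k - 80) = k^2 + k - 20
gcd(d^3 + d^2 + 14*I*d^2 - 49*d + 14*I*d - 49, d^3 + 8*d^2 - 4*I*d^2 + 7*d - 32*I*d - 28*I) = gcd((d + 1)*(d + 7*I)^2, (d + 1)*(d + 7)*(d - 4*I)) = d + 1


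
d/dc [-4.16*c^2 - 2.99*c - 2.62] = -8.32*c - 2.99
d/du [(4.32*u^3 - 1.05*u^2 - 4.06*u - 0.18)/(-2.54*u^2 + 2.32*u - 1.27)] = (-10.9728*u^4 + 20.0448*u^3 - 29.2076*u^2 + 1.7526*u + 5.5738)/(6.4516*u^4 - 11.7856*u^3 + 11.834*u^2 - 5.8928*u + 1.6129)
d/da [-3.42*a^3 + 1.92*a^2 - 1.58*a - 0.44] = -10.26*a^2 + 3.84*a - 1.58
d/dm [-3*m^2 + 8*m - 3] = 8 - 6*m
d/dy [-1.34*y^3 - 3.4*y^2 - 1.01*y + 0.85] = -4.02*y^2 - 6.8*y - 1.01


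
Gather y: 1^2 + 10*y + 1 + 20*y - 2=30*y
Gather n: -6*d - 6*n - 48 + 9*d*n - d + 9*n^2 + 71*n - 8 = -7*d + 9*n^2 + n*(9*d + 65) - 56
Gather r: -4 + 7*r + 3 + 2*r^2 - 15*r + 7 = 2*r^2 - 8*r + 6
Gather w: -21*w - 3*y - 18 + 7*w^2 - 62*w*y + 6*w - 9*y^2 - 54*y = 7*w^2 + w*(-62*y - 15) - 9*y^2 - 57*y - 18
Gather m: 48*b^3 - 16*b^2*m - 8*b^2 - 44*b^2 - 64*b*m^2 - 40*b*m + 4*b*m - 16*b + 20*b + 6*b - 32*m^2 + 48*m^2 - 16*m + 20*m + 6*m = 48*b^3 - 52*b^2 + 10*b + m^2*(16 - 64*b) + m*(-16*b^2 - 36*b + 10)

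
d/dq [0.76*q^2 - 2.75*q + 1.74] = 1.52*q - 2.75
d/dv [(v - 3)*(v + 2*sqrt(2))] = 2*v - 3 + 2*sqrt(2)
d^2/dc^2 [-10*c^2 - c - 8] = -20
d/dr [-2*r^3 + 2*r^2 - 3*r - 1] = -6*r^2 + 4*r - 3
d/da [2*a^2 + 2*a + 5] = 4*a + 2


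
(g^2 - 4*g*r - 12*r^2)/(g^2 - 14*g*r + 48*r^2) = (-g - 2*r)/(-g + 8*r)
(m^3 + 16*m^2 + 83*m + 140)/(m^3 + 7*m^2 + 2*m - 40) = (m + 7)/(m - 2)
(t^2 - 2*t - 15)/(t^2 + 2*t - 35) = (t + 3)/(t + 7)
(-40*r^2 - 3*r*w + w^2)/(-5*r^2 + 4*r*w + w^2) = (8*r - w)/(r - w)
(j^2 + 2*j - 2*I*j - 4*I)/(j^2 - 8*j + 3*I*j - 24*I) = (j^2 + 2*j*(1 - I) - 4*I)/(j^2 + j*(-8 + 3*I) - 24*I)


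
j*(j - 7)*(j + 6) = j^3 - j^2 - 42*j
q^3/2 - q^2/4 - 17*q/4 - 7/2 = (q/2 + 1)*(q - 7/2)*(q + 1)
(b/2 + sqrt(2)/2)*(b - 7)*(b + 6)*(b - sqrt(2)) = b^4/2 - b^3/2 - 22*b^2 + b + 42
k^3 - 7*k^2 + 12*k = k*(k - 4)*(k - 3)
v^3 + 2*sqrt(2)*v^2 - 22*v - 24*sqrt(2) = (v - 3*sqrt(2))*(v + sqrt(2))*(v + 4*sqrt(2))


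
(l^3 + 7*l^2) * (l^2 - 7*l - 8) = l^5 - 57*l^3 - 56*l^2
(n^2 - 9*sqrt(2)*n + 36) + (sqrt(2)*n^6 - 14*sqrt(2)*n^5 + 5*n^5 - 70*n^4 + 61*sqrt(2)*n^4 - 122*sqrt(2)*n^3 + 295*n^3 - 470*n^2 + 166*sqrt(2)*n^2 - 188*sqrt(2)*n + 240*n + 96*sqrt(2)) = sqrt(2)*n^6 - 14*sqrt(2)*n^5 + 5*n^5 - 70*n^4 + 61*sqrt(2)*n^4 - 122*sqrt(2)*n^3 + 295*n^3 - 469*n^2 + 166*sqrt(2)*n^2 - 197*sqrt(2)*n + 240*n + 36 + 96*sqrt(2)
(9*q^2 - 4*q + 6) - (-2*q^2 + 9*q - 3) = 11*q^2 - 13*q + 9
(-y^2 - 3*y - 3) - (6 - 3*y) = -y^2 - 9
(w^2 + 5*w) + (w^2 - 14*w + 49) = 2*w^2 - 9*w + 49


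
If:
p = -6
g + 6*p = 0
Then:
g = 36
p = -6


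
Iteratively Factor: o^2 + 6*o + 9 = (o + 3)*(o + 3)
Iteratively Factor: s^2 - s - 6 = (s + 2)*(s - 3)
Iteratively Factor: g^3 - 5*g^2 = (g)*(g^2 - 5*g) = g*(g - 5)*(g)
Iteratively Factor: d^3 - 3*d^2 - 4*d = (d)*(d^2 - 3*d - 4) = d*(d - 4)*(d + 1)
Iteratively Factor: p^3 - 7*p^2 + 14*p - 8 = (p - 2)*(p^2 - 5*p + 4) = (p - 4)*(p - 2)*(p - 1)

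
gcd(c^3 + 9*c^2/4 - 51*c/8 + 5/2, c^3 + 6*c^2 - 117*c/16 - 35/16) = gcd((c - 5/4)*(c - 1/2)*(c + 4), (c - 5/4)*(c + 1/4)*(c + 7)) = c - 5/4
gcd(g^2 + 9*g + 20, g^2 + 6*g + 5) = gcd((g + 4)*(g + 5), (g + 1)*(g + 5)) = g + 5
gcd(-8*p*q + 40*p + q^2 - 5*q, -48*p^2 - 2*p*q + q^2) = 8*p - q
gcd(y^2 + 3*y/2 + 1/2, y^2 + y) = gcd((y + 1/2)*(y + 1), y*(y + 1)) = y + 1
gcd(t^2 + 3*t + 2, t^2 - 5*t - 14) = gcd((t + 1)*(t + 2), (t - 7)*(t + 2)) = t + 2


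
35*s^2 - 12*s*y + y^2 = (-7*s + y)*(-5*s + y)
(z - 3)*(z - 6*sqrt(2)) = z^2 - 6*sqrt(2)*z - 3*z + 18*sqrt(2)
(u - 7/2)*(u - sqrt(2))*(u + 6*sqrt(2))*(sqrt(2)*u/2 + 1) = sqrt(2)*u^4/2 - 7*sqrt(2)*u^3/4 + 6*u^3 - 21*u^2 - sqrt(2)*u^2 - 12*u + 7*sqrt(2)*u/2 + 42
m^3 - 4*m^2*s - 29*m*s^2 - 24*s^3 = (m - 8*s)*(m + s)*(m + 3*s)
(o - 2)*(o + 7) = o^2 + 5*o - 14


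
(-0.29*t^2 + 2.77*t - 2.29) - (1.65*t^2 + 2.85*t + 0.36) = -1.94*t^2 - 0.0800000000000001*t - 2.65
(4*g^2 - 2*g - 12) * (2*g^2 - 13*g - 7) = 8*g^4 - 56*g^3 - 26*g^2 + 170*g + 84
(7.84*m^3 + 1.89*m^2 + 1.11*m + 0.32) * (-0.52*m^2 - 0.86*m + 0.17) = -4.0768*m^5 - 7.7252*m^4 - 0.8698*m^3 - 0.7997*m^2 - 0.0865*m + 0.0544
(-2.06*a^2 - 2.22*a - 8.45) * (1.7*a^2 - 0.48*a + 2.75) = -3.502*a^4 - 2.7852*a^3 - 18.9644*a^2 - 2.049*a - 23.2375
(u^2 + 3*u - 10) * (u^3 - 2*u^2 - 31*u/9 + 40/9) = u^5 + u^4 - 175*u^3/9 + 127*u^2/9 + 430*u/9 - 400/9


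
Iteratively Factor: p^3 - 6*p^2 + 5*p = (p - 1)*(p^2 - 5*p) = p*(p - 1)*(p - 5)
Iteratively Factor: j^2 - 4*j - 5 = (j - 5)*(j + 1)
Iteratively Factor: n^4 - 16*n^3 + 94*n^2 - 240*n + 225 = (n - 3)*(n^3 - 13*n^2 + 55*n - 75) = (n - 5)*(n - 3)*(n^2 - 8*n + 15) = (n - 5)^2*(n - 3)*(n - 3)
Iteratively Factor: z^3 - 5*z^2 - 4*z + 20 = (z + 2)*(z^2 - 7*z + 10) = (z - 2)*(z + 2)*(z - 5)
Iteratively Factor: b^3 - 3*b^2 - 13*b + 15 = (b - 1)*(b^2 - 2*b - 15) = (b - 1)*(b + 3)*(b - 5)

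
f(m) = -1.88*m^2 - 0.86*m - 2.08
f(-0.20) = -1.98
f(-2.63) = -12.82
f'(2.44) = -10.03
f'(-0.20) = -0.11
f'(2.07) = -8.64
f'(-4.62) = 16.51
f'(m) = -3.76*m - 0.86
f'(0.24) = -1.76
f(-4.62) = -38.23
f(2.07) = -11.92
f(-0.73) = -2.45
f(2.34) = -14.39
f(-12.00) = -262.48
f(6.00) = -74.92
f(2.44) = -15.37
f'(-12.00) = 44.26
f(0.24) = -2.39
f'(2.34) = -9.66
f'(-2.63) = 9.03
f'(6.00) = -23.42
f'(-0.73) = 1.88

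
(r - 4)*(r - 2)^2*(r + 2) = r^4 - 6*r^3 + 4*r^2 + 24*r - 32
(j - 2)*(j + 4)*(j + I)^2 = j^4 + 2*j^3 + 2*I*j^3 - 9*j^2 + 4*I*j^2 - 2*j - 16*I*j + 8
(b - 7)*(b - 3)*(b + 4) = b^3 - 6*b^2 - 19*b + 84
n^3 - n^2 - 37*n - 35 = (n - 7)*(n + 1)*(n + 5)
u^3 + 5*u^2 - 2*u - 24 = (u - 2)*(u + 3)*(u + 4)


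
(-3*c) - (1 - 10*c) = 7*c - 1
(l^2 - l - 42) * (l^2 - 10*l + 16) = l^4 - 11*l^3 - 16*l^2 + 404*l - 672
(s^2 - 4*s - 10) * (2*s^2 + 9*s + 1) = 2*s^4 + s^3 - 55*s^2 - 94*s - 10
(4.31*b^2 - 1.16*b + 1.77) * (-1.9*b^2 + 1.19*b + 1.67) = -8.189*b^4 + 7.3329*b^3 + 2.4543*b^2 + 0.1691*b + 2.9559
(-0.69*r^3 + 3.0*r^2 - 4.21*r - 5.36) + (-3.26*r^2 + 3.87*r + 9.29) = -0.69*r^3 - 0.26*r^2 - 0.34*r + 3.93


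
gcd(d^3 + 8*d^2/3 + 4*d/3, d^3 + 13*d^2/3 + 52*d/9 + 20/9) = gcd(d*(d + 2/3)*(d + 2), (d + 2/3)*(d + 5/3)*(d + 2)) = d^2 + 8*d/3 + 4/3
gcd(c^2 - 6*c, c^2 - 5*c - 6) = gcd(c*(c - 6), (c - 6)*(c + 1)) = c - 6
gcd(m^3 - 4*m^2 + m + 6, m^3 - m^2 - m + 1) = m + 1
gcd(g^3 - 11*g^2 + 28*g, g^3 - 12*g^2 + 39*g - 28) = g^2 - 11*g + 28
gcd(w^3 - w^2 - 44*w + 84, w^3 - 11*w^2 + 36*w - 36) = w^2 - 8*w + 12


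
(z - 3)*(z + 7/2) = z^2 + z/2 - 21/2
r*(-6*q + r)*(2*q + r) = -12*q^2*r - 4*q*r^2 + r^3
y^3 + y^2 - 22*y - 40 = (y - 5)*(y + 2)*(y + 4)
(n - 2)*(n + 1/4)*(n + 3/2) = n^3 - n^2/4 - 25*n/8 - 3/4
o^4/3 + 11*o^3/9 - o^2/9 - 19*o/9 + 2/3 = (o/3 + 1)*(o - 1)*(o - 1/3)*(o + 2)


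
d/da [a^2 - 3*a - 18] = 2*a - 3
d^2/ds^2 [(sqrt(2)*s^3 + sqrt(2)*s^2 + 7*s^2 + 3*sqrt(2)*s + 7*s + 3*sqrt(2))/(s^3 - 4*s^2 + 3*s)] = 2*(7*s^6 + 5*sqrt(2)*s^6 + 21*s^5 - 147*s^4 - 27*sqrt(2)*s^4 - 36*sqrt(2)*s^3 + 175*s^3 + 171*sqrt(2)*s^2 - 108*sqrt(2)*s + 27*sqrt(2))/(s^3*(s^6 - 12*s^5 + 57*s^4 - 136*s^3 + 171*s^2 - 108*s + 27))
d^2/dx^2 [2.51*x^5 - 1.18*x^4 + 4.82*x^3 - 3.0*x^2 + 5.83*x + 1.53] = 50.2*x^3 - 14.16*x^2 + 28.92*x - 6.0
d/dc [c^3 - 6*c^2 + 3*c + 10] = 3*c^2 - 12*c + 3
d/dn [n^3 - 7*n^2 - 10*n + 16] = 3*n^2 - 14*n - 10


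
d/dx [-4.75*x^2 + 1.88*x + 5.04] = 1.88 - 9.5*x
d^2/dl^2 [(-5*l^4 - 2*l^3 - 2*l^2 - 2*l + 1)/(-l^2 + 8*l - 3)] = 10*(l^6 - 24*l^5 + 201*l^4 - 164*l^3 + 21*l^2 + 12*l + 1)/(l^6 - 24*l^5 + 201*l^4 - 656*l^3 + 603*l^2 - 216*l + 27)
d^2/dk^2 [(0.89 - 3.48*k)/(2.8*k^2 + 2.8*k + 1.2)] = (-(3.48*k - 0.89)*(5.6*k + 2.8)*(11.2*k + 5.6) + (58.464*k + 14.504)*(2.8*k^2 + 2.8*k + 1.2))/(2.8*k^2 + 2.8*k + 1.2)^3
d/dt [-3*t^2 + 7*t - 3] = 7 - 6*t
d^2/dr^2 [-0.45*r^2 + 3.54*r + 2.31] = -0.900000000000000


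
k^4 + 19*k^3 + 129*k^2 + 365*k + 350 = (k + 2)*(k + 5)^2*(k + 7)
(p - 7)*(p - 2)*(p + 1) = p^3 - 8*p^2 + 5*p + 14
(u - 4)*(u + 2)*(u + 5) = u^3 + 3*u^2 - 18*u - 40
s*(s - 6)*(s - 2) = s^3 - 8*s^2 + 12*s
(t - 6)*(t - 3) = t^2 - 9*t + 18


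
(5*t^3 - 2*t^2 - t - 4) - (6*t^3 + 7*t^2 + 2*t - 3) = -t^3 - 9*t^2 - 3*t - 1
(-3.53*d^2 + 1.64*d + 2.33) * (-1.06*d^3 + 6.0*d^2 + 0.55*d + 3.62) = 3.7418*d^5 - 22.9184*d^4 + 5.4287*d^3 + 2.1034*d^2 + 7.2183*d + 8.4346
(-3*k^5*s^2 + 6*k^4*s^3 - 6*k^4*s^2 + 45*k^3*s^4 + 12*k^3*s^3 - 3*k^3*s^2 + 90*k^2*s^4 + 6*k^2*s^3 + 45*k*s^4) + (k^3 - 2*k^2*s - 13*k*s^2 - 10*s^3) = -3*k^5*s^2 + 6*k^4*s^3 - 6*k^4*s^2 + 45*k^3*s^4 + 12*k^3*s^3 - 3*k^3*s^2 + k^3 + 90*k^2*s^4 + 6*k^2*s^3 - 2*k^2*s + 45*k*s^4 - 13*k*s^2 - 10*s^3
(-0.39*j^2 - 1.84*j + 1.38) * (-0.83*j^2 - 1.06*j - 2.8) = 0.3237*j^4 + 1.9406*j^3 + 1.897*j^2 + 3.6892*j - 3.864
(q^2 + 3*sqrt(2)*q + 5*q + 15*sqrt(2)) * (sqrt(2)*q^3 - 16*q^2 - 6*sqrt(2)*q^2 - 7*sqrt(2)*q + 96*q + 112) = sqrt(2)*q^5 - 10*q^4 - sqrt(2)*q^4 - 85*sqrt(2)*q^3 + 10*q^3 + 13*sqrt(2)*q^2 + 370*q^2 + 350*q + 1776*sqrt(2)*q + 1680*sqrt(2)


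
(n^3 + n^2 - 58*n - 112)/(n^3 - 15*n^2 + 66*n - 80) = (n^2 + 9*n + 14)/(n^2 - 7*n + 10)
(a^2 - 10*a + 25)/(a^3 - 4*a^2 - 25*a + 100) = (a - 5)/(a^2 + a - 20)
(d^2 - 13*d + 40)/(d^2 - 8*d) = (d - 5)/d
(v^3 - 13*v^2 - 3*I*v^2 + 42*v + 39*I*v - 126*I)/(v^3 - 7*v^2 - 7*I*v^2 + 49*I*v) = (v^2 - 3*v*(2 + I) + 18*I)/(v*(v - 7*I))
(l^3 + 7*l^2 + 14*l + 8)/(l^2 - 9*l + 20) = (l^3 + 7*l^2 + 14*l + 8)/(l^2 - 9*l + 20)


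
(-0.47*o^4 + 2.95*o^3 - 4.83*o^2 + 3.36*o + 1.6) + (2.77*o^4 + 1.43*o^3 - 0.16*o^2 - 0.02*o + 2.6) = 2.3*o^4 + 4.38*o^3 - 4.99*o^2 + 3.34*o + 4.2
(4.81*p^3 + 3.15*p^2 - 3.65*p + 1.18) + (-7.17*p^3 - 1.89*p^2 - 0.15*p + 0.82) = -2.36*p^3 + 1.26*p^2 - 3.8*p + 2.0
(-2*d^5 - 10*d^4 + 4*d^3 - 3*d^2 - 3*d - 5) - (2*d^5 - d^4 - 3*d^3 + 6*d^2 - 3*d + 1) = -4*d^5 - 9*d^4 + 7*d^3 - 9*d^2 - 6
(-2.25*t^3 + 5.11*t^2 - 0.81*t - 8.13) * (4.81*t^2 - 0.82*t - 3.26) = -10.8225*t^5 + 26.4241*t^4 - 0.751300000000001*t^3 - 55.0997*t^2 + 9.3072*t + 26.5038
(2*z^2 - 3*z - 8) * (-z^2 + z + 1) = -2*z^4 + 5*z^3 + 7*z^2 - 11*z - 8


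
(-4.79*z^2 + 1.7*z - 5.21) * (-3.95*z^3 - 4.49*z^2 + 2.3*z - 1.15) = 18.9205*z^5 + 14.7921*z^4 + 1.9295*z^3 + 32.8114*z^2 - 13.938*z + 5.9915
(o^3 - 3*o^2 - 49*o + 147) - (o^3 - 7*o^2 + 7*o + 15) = 4*o^2 - 56*o + 132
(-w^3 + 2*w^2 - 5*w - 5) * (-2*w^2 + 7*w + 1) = 2*w^5 - 11*w^4 + 23*w^3 - 23*w^2 - 40*w - 5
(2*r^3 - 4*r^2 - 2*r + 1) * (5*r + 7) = 10*r^4 - 6*r^3 - 38*r^2 - 9*r + 7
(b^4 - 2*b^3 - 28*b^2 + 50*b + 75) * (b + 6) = b^5 + 4*b^4 - 40*b^3 - 118*b^2 + 375*b + 450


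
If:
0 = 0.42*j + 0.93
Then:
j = -2.21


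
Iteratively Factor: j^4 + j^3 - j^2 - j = (j + 1)*(j^3 - j) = j*(j + 1)*(j^2 - 1) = j*(j + 1)^2*(j - 1)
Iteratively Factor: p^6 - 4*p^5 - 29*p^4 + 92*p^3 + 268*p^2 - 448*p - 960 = (p + 2)*(p^5 - 6*p^4 - 17*p^3 + 126*p^2 + 16*p - 480) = (p - 4)*(p + 2)*(p^4 - 2*p^3 - 25*p^2 + 26*p + 120) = (p - 4)*(p - 3)*(p + 2)*(p^3 + p^2 - 22*p - 40) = (p - 5)*(p - 4)*(p - 3)*(p + 2)*(p^2 + 6*p + 8) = (p - 5)*(p - 4)*(p - 3)*(p + 2)^2*(p + 4)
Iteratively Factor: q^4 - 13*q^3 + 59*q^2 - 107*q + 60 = (q - 5)*(q^3 - 8*q^2 + 19*q - 12) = (q - 5)*(q - 1)*(q^2 - 7*q + 12) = (q - 5)*(q - 3)*(q - 1)*(q - 4)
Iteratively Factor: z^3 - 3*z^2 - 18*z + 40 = (z - 2)*(z^2 - z - 20) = (z - 2)*(z + 4)*(z - 5)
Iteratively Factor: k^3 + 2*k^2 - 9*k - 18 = (k - 3)*(k^2 + 5*k + 6) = (k - 3)*(k + 3)*(k + 2)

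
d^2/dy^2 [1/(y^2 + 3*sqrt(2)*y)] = 2*(-y*(y + 3*sqrt(2)) + (2*y + 3*sqrt(2))^2)/(y^3*(y + 3*sqrt(2))^3)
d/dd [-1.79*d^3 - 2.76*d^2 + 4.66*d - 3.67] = -5.37*d^2 - 5.52*d + 4.66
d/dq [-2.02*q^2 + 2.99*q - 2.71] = 2.99 - 4.04*q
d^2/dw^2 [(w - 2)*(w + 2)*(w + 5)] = 6*w + 10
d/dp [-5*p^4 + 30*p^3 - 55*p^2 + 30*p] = -20*p^3 + 90*p^2 - 110*p + 30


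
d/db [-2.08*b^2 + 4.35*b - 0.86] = 4.35 - 4.16*b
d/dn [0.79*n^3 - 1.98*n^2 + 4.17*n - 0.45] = 2.37*n^2 - 3.96*n + 4.17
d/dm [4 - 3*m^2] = -6*m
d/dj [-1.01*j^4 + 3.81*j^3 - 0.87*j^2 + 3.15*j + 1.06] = -4.04*j^3 + 11.43*j^2 - 1.74*j + 3.15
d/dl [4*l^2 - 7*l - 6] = 8*l - 7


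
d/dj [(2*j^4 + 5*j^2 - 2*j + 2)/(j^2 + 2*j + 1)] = 2*(2*j^4 + 4*j^3 + 6*j - 3)/(j^3 + 3*j^2 + 3*j + 1)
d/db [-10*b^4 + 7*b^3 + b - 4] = -40*b^3 + 21*b^2 + 1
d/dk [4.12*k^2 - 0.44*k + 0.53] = 8.24*k - 0.44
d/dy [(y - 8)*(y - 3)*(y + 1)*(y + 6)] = 4*y^3 - 12*y^2 - 94*y + 102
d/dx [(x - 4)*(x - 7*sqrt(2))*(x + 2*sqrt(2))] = 3*x^2 - 10*sqrt(2)*x - 8*x - 28 + 20*sqrt(2)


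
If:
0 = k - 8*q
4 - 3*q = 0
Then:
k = 32/3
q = 4/3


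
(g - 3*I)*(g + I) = g^2 - 2*I*g + 3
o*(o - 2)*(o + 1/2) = o^3 - 3*o^2/2 - o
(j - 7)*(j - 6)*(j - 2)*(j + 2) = j^4 - 13*j^3 + 38*j^2 + 52*j - 168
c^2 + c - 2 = (c - 1)*(c + 2)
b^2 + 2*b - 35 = (b - 5)*(b + 7)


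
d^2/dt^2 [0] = 0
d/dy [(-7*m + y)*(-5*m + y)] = -12*m + 2*y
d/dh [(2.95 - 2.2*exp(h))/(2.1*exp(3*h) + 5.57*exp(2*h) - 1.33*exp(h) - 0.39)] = (9.24*exp(3*h) - 6.331*exp(2*h) - 32.863*exp(h) + 4.7815)*exp(h)/(4.41*exp(6*h) + 23.394*exp(5*h) + 25.4389*exp(4*h) - 16.4542*exp(3*h) - 2.5757*exp(2*h) + 1.0374*exp(h) + 0.1521)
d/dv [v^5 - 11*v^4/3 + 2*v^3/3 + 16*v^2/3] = v*(15*v^3 - 44*v^2 + 6*v + 32)/3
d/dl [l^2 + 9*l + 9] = 2*l + 9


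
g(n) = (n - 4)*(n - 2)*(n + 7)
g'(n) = (n - 4)*(n - 2) + (n - 4)*(n + 7) + (n - 2)*(n + 7) = 3*n^2 + 2*n - 34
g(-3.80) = 144.77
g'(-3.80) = 1.72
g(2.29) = -4.61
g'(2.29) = -13.69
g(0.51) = 39.05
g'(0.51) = -32.20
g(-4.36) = 140.37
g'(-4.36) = 14.31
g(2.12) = -2.06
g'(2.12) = -16.28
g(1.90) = 1.87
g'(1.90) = -19.37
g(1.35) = 14.38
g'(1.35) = -25.83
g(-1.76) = 113.49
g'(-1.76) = -28.23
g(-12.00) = -1120.00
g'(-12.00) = 374.00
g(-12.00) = -1120.00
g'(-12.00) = 374.00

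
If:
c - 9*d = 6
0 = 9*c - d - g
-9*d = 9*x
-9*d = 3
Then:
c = 3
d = -1/3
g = 82/3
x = 1/3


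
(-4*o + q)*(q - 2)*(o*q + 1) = -4*o^2*q^2 + 8*o^2*q + o*q^3 - 2*o*q^2 - 4*o*q + 8*o + q^2 - 2*q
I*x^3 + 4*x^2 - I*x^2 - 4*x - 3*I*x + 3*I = (x - 1)*(x - 3*I)*(I*x + 1)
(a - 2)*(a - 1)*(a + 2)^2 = a^4 + a^3 - 6*a^2 - 4*a + 8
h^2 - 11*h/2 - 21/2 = (h - 7)*(h + 3/2)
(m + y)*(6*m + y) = 6*m^2 + 7*m*y + y^2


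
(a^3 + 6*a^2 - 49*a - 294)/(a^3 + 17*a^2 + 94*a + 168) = (a - 7)/(a + 4)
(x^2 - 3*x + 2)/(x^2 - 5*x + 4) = (x - 2)/(x - 4)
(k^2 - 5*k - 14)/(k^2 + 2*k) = (k - 7)/k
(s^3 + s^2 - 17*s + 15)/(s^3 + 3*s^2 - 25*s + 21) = (s + 5)/(s + 7)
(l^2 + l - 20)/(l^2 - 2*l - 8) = (l + 5)/(l + 2)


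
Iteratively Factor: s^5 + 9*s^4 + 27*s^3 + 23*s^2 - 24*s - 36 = (s + 2)*(s^4 + 7*s^3 + 13*s^2 - 3*s - 18) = (s - 1)*(s + 2)*(s^3 + 8*s^2 + 21*s + 18) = (s - 1)*(s + 2)*(s + 3)*(s^2 + 5*s + 6) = (s - 1)*(s + 2)^2*(s + 3)*(s + 3)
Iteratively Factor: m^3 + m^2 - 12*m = (m - 3)*(m^2 + 4*m) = (m - 3)*(m + 4)*(m)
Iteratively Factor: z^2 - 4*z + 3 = (z - 1)*(z - 3)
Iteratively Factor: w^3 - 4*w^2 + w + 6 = (w + 1)*(w^2 - 5*w + 6) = (w - 3)*(w + 1)*(w - 2)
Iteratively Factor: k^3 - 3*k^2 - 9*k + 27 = (k - 3)*(k^2 - 9) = (k - 3)*(k + 3)*(k - 3)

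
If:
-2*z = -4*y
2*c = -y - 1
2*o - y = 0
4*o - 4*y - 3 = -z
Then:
No Solution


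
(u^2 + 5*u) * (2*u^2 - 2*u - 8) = 2*u^4 + 8*u^3 - 18*u^2 - 40*u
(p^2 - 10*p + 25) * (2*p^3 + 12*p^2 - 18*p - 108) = 2*p^5 - 8*p^4 - 88*p^3 + 372*p^2 + 630*p - 2700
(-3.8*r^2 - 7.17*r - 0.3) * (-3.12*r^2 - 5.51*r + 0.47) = 11.856*r^4 + 43.3084*r^3 + 38.6567*r^2 - 1.7169*r - 0.141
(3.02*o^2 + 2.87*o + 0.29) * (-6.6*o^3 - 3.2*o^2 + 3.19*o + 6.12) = -19.932*o^5 - 28.606*o^4 - 1.4642*o^3 + 26.7097*o^2 + 18.4895*o + 1.7748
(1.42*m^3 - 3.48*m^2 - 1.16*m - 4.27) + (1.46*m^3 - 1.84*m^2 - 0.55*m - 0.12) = 2.88*m^3 - 5.32*m^2 - 1.71*m - 4.39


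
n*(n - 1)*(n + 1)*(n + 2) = n^4 + 2*n^3 - n^2 - 2*n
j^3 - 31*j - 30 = (j - 6)*(j + 1)*(j + 5)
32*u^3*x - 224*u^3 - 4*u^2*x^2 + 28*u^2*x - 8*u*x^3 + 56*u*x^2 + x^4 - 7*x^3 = (-8*u + x)*(-2*u + x)*(2*u + x)*(x - 7)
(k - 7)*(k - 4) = k^2 - 11*k + 28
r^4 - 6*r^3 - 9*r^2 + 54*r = r*(r - 6)*(r - 3)*(r + 3)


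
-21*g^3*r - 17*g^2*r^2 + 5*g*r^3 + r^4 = r*(-3*g + r)*(g + r)*(7*g + r)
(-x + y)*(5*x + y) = -5*x^2 + 4*x*y + y^2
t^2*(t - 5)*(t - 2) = t^4 - 7*t^3 + 10*t^2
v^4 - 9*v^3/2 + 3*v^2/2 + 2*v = v*(v - 4)*(v - 1)*(v + 1/2)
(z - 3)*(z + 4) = z^2 + z - 12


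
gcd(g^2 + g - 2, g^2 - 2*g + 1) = g - 1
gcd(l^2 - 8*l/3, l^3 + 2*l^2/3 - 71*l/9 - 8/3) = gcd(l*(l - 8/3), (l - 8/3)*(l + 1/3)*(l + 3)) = l - 8/3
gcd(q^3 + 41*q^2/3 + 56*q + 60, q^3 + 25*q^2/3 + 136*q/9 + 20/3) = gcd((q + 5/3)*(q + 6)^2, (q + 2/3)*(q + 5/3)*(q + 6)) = q^2 + 23*q/3 + 10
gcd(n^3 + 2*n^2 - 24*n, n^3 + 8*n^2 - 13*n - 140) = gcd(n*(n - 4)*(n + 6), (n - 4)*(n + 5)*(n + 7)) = n - 4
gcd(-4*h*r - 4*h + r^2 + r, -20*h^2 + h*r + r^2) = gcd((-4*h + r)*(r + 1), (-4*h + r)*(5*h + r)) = -4*h + r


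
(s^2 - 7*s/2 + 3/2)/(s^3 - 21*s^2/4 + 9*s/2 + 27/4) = 2*(2*s - 1)/(4*s^2 - 9*s - 9)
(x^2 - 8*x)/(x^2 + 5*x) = (x - 8)/(x + 5)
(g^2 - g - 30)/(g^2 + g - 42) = (g + 5)/(g + 7)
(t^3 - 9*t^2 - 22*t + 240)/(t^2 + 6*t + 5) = (t^2 - 14*t + 48)/(t + 1)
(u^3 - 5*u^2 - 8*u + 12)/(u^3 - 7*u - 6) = (u^2 - 7*u + 6)/(u^2 - 2*u - 3)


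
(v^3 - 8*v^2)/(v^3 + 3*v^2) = (v - 8)/(v + 3)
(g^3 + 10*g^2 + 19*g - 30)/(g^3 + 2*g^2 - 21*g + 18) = (g + 5)/(g - 3)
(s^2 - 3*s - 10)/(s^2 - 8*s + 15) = (s + 2)/(s - 3)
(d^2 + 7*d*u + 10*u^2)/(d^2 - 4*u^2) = (-d - 5*u)/(-d + 2*u)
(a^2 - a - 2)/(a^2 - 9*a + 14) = (a + 1)/(a - 7)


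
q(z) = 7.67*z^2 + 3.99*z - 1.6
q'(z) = 15.34*z + 3.99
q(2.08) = 39.88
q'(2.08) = 35.90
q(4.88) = 200.53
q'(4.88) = 78.85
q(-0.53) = -1.56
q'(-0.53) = -4.14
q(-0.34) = -2.07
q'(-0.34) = -1.23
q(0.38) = 1.02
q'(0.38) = 9.82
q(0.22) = -0.35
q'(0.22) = 7.36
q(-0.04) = -1.75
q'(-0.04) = 3.38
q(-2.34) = 31.06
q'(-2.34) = -31.91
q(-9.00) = 583.76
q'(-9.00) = -134.07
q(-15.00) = 1664.30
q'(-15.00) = -226.11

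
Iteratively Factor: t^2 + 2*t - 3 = (t - 1)*(t + 3)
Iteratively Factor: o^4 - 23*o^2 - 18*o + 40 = (o + 4)*(o^3 - 4*o^2 - 7*o + 10) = (o + 2)*(o + 4)*(o^2 - 6*o + 5) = (o - 5)*(o + 2)*(o + 4)*(o - 1)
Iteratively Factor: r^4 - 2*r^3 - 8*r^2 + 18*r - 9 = (r - 3)*(r^3 + r^2 - 5*r + 3) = (r - 3)*(r + 3)*(r^2 - 2*r + 1) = (r - 3)*(r - 1)*(r + 3)*(r - 1)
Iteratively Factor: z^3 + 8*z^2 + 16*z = (z + 4)*(z^2 + 4*z) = (z + 4)^2*(z)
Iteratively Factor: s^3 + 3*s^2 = (s)*(s^2 + 3*s) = s*(s + 3)*(s)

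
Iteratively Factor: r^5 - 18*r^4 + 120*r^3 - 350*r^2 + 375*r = (r - 3)*(r^4 - 15*r^3 + 75*r^2 - 125*r) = (r - 5)*(r - 3)*(r^3 - 10*r^2 + 25*r) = (r - 5)^2*(r - 3)*(r^2 - 5*r) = r*(r - 5)^2*(r - 3)*(r - 5)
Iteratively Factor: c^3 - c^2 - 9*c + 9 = (c + 3)*(c^2 - 4*c + 3) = (c - 3)*(c + 3)*(c - 1)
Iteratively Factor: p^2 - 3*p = (p - 3)*(p)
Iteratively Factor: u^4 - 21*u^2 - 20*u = (u + 1)*(u^3 - u^2 - 20*u) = (u + 1)*(u + 4)*(u^2 - 5*u) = u*(u + 1)*(u + 4)*(u - 5)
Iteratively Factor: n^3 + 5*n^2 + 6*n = (n)*(n^2 + 5*n + 6) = n*(n + 3)*(n + 2)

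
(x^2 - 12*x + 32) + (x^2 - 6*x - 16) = 2*x^2 - 18*x + 16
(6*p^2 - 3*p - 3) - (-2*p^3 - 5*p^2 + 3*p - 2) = 2*p^3 + 11*p^2 - 6*p - 1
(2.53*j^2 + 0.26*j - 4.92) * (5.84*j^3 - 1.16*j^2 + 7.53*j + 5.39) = 14.7752*j^5 - 1.4164*j^4 - 9.9835*j^3 + 21.3017*j^2 - 35.6462*j - 26.5188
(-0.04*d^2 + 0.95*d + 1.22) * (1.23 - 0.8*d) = 0.032*d^3 - 0.8092*d^2 + 0.1925*d + 1.5006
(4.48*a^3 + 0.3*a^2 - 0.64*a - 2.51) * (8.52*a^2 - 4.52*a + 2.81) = 38.1696*a^5 - 17.6936*a^4 + 5.78*a^3 - 17.6494*a^2 + 9.5468*a - 7.0531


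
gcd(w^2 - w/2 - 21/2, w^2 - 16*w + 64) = 1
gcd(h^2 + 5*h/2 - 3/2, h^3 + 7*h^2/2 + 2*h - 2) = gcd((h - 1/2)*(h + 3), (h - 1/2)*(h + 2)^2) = h - 1/2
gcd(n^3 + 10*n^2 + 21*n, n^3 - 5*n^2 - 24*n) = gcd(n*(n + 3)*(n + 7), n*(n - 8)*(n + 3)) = n^2 + 3*n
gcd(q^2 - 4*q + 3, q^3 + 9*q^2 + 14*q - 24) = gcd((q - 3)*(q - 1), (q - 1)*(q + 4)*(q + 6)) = q - 1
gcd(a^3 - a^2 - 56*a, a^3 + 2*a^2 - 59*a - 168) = a^2 - a - 56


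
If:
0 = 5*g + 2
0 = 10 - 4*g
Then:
No Solution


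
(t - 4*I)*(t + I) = t^2 - 3*I*t + 4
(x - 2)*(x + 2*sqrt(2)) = x^2 - 2*x + 2*sqrt(2)*x - 4*sqrt(2)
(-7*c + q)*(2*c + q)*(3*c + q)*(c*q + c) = -42*c^4*q - 42*c^4 - 29*c^3*q^2 - 29*c^3*q - 2*c^2*q^3 - 2*c^2*q^2 + c*q^4 + c*q^3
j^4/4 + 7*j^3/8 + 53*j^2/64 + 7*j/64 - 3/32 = (j/4 + 1/2)*(j - 1/4)*(j + 3/4)*(j + 1)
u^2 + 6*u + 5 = (u + 1)*(u + 5)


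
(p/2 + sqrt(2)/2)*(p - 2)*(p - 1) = p^3/2 - 3*p^2/2 + sqrt(2)*p^2/2 - 3*sqrt(2)*p/2 + p + sqrt(2)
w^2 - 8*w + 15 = (w - 5)*(w - 3)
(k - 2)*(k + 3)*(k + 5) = k^3 + 6*k^2 - k - 30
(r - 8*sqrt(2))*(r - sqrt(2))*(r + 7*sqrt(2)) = r^3 - 2*sqrt(2)*r^2 - 110*r + 112*sqrt(2)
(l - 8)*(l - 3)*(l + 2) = l^3 - 9*l^2 + 2*l + 48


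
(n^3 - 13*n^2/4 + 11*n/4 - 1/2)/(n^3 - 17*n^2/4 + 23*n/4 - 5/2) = (4*n - 1)/(4*n - 5)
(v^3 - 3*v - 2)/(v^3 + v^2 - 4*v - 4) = (v + 1)/(v + 2)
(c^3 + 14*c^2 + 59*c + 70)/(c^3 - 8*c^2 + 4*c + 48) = (c^2 + 12*c + 35)/(c^2 - 10*c + 24)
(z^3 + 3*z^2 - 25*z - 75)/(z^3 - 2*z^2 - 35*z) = (z^2 - 2*z - 15)/(z*(z - 7))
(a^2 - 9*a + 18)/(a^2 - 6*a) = (a - 3)/a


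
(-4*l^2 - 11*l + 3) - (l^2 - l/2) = -5*l^2 - 21*l/2 + 3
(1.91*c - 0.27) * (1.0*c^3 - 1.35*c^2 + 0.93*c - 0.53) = 1.91*c^4 - 2.8485*c^3 + 2.1408*c^2 - 1.2634*c + 0.1431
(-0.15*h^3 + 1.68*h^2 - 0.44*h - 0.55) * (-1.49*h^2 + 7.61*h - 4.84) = 0.2235*h^5 - 3.6447*h^4 + 14.1664*h^3 - 10.6601*h^2 - 2.0559*h + 2.662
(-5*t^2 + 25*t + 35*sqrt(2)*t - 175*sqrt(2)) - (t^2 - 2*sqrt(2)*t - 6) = -6*t^2 + 25*t + 37*sqrt(2)*t - 175*sqrt(2) + 6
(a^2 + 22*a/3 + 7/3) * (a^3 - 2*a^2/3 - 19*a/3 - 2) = a^5 + 20*a^4/3 - 80*a^3/9 - 50*a^2 - 265*a/9 - 14/3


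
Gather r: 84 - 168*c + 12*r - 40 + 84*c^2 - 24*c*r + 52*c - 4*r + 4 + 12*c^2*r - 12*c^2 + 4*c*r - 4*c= 72*c^2 - 120*c + r*(12*c^2 - 20*c + 8) + 48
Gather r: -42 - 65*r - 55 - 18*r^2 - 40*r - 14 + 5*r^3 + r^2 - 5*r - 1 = 5*r^3 - 17*r^2 - 110*r - 112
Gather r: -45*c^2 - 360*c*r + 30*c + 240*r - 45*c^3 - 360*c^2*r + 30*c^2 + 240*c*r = -45*c^3 - 15*c^2 + 30*c + r*(-360*c^2 - 120*c + 240)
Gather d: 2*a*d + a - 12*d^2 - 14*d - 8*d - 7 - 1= a - 12*d^2 + d*(2*a - 22) - 8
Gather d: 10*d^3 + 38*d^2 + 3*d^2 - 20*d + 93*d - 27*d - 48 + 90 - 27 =10*d^3 + 41*d^2 + 46*d + 15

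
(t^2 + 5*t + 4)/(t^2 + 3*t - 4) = (t + 1)/(t - 1)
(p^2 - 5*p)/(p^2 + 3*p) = (p - 5)/(p + 3)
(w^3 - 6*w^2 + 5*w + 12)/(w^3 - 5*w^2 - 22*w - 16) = (w^2 - 7*w + 12)/(w^2 - 6*w - 16)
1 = 1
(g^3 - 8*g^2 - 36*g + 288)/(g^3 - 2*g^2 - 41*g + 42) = (g^2 - 14*g + 48)/(g^2 - 8*g + 7)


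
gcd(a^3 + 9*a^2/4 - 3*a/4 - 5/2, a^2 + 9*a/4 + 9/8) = 1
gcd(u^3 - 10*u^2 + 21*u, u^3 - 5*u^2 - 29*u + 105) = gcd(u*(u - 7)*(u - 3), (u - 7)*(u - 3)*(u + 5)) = u^2 - 10*u + 21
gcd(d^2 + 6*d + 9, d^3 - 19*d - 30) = d + 3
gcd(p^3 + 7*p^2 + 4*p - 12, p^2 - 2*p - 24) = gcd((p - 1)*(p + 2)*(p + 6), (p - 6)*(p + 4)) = 1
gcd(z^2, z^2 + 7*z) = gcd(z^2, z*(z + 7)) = z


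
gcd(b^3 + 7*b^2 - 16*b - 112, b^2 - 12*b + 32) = b - 4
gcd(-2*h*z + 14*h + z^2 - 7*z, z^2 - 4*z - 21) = z - 7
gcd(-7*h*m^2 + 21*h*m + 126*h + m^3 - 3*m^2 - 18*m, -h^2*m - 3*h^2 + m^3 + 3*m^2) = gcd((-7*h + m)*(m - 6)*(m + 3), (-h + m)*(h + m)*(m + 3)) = m + 3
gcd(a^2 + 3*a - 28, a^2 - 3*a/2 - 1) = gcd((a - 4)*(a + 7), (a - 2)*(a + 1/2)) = 1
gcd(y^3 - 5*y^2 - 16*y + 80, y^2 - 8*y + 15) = y - 5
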